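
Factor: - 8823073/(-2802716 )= 1260439/400388= 2^ ( - 2 )*199^ ( - 1)*503^( - 1)*1260439^1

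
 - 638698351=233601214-872299565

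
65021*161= 10468381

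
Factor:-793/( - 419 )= 13^1* 61^1*419^( - 1)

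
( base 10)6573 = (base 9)10013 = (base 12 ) 3979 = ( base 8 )14655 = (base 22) DCH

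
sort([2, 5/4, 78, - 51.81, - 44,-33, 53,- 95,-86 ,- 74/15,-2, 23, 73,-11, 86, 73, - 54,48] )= [  -  95, - 86, - 54, - 51.81,- 44, - 33,-11,-74/15, - 2 , 5/4,2,23,48,  53, 73, 73, 78 , 86 ] 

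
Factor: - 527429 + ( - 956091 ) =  - 2^8*5^1*19^1*61^1 = - 1483520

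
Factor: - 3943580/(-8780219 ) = 2^2*5^1 *7^( - 1)*23^1*8573^1*1254317^ ( - 1 ) 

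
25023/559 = 25023/559= 44.76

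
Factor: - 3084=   -  2^2*3^1*257^1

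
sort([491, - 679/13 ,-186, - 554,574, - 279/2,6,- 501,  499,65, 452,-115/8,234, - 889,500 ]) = [ - 889, - 554,- 501, - 186, - 279/2, - 679/13,-115/8, 6,65,234,452,491, 499,  500,574 ]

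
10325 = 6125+4200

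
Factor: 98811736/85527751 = 2^3*853^( - 1)*100267^(-1 )*12351467^1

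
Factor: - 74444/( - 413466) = 74/411 =2^1*3^( - 1 )*37^1*137^( - 1) 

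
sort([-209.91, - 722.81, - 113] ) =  [ - 722.81, - 209.91, - 113 ] 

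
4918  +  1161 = 6079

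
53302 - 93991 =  - 40689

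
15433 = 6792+8641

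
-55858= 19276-75134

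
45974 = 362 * 127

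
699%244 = 211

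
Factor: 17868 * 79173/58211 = 2^2 *3^3*19^1*463^1*1489^1*58211^(-1) = 1414663164/58211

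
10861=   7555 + 3306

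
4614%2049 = 516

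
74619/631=118+161/631 = 118.26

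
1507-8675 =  - 7168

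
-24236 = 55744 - 79980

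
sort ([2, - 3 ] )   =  [- 3,2 ] 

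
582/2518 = 291/1259= 0.23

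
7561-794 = 6767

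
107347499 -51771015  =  55576484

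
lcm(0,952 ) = 0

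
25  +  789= 814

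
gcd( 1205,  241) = 241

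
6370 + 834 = 7204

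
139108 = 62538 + 76570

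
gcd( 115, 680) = 5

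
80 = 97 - 17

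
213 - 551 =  - 338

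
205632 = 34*6048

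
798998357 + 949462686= 1748461043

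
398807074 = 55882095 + 342924979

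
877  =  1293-416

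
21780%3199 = 2586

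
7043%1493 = 1071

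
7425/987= 2475/329 = 7.52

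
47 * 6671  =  313537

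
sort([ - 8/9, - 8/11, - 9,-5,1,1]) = [ - 9,-5 , - 8/9, - 8/11  ,  1, 1]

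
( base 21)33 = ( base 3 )2110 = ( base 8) 102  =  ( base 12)56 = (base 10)66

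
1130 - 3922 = -2792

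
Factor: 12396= 2^2 * 3^1*1033^1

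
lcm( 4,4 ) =4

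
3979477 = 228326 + 3751151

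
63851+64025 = 127876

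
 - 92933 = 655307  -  748240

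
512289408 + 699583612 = 1211873020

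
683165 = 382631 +300534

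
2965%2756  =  209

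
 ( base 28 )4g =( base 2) 10000000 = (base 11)107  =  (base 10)128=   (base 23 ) 5d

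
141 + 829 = 970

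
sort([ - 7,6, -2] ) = [ - 7,-2,6]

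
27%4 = 3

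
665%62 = 45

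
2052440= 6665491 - 4613051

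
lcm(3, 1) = 3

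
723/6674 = 723/6674= 0.11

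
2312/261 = 2312/261= 8.86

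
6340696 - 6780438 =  - 439742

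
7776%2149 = 1329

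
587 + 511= 1098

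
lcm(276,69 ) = 276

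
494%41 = 2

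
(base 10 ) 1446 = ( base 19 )402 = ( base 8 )2646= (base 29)1KP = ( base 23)2GK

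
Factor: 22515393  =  3^1*31^1*242101^1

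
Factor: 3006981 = 3^2*29^1*41^1  *  281^1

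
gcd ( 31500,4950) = 450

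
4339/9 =4339/9 = 482.11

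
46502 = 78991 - 32489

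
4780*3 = 14340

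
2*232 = 464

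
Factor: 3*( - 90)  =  -2^1*3^3*5^1  =  - 270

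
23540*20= 470800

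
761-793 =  - 32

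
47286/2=23643 = 23643.00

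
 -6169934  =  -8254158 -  - 2084224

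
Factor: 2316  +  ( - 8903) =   -  7^1*941^1 = - 6587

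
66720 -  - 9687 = 76407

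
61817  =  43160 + 18657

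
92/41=92/41 = 2.24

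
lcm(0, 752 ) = 0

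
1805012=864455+940557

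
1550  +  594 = 2144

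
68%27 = 14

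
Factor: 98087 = 11^1*37^1*241^1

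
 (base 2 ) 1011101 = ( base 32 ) 2T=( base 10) 93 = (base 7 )162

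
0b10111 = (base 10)23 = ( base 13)1a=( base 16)17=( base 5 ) 43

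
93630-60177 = 33453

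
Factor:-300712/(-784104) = 37589/98013  =  3^( - 1 )*37^( - 1)*883^(-1 ) * 37589^1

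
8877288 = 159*55832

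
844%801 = 43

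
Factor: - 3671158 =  - 2^1*631^1 * 2909^1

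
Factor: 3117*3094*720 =2^5*3^3*5^1*7^1*13^1*17^1*1039^1 = 6943678560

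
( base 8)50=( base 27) 1d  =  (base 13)31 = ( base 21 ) 1J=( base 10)40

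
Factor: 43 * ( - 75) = -3225= -  3^1*5^2*43^1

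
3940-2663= 1277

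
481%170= 141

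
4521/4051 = 1 + 470/4051 = 1.12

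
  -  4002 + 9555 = 5553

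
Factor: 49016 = 2^3* 11^1*557^1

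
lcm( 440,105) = 9240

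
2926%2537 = 389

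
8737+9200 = 17937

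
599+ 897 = 1496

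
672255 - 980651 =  - 308396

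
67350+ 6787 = 74137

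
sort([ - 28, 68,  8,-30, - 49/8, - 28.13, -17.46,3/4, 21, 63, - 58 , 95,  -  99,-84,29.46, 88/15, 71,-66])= [ - 99,-84,-66, - 58,-30, - 28.13, - 28, - 17.46, -49/8 , 3/4,88/15, 8,  21,29.46, 63, 68, 71 , 95 ]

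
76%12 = 4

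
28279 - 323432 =-295153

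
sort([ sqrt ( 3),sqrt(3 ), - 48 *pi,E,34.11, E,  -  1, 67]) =[ - 48*pi, - 1, sqrt(3), sqrt( 3),E, E, 34.11,67]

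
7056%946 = 434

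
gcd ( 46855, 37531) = 1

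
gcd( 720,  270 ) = 90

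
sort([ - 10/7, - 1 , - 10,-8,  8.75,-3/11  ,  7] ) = [ - 10, - 8, - 10/7, - 1,  -  3/11,  7, 8.75] 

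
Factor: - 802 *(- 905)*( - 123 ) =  - 89274630= - 2^1*3^1*5^1*41^1*181^1*401^1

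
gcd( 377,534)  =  1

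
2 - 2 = 0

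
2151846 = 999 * 2154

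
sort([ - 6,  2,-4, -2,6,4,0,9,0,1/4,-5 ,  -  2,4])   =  [ - 6, -5, - 4, - 2, - 2, 0,0,1/4,2,4, 4,6, 9 ] 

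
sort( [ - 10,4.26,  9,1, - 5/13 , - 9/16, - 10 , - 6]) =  [ - 10, - 10 , - 6, - 9/16, - 5/13,1 , 4.26,9]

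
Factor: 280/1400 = 1/5 = 5^ (-1)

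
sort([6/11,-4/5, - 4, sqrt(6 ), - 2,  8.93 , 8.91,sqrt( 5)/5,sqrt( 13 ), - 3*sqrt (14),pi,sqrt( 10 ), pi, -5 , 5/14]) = [ - 3 * sqrt( 14), - 5,-4, - 2,-4/5, 5/14,sqrt(5)/5, 6/11, sqrt( 6),pi,pi,sqrt( 10 ) , sqrt( 13), 8.91, 8.93]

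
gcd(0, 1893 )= 1893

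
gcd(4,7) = 1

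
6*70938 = 425628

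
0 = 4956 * 0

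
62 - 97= -35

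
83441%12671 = 7415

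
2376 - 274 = 2102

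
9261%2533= 1662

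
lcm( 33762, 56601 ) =1924434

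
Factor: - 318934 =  - 2^1*7^1*11^1*19^1*109^1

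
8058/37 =217 + 29/37= 217.78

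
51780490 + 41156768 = 92937258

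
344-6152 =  - 5808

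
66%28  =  10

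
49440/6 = 8240= 8240.00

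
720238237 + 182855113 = 903093350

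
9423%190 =113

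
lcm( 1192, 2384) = 2384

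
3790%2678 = 1112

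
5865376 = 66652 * 88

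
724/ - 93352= - 1+23157/23338 = -0.01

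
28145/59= 28145/59 = 477.03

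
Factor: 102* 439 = 2^1* 3^1 * 17^1*439^1 = 44778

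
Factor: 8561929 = 1201^1*7129^1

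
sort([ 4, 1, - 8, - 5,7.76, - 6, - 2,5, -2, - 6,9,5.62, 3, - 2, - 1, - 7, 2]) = [ - 8, - 7, - 6, - 6,-5, - 2, - 2, - 2, - 1, 1,2,3, 4, 5,  5.62 , 7.76,9]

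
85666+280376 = 366042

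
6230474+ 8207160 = 14437634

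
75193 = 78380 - 3187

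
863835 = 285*3031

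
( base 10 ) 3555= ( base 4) 313203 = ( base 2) 110111100011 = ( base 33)38o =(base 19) 9g2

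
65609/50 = 65609/50 = 1312.18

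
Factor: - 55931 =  - 55931^1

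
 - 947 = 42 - 989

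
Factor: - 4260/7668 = - 5/9=-  3^(-2)*5^1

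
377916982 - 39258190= 338658792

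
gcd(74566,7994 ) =2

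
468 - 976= - 508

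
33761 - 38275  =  -4514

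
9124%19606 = 9124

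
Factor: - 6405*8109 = - 51938145 = - 3^3*5^1*7^1 *17^1*53^1*61^1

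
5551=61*91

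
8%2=0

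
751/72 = 751/72 = 10.43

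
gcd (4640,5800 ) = 1160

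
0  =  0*5229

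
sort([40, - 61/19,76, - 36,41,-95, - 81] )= [ - 95 , - 81,-36, - 61/19,40, 41,76]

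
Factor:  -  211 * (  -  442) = 2^1*13^1*17^1*211^1 = 93262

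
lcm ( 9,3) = 9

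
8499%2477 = 1068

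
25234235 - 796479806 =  -771245571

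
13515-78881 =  - 65366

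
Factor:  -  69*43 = - 2967 = - 3^1*23^1*43^1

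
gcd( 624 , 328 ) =8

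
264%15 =9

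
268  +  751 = 1019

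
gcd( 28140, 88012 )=4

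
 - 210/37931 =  - 210/37931 = -  0.01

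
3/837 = 1/279 = 0.00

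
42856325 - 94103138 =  -51246813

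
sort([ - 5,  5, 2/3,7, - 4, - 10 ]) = [ - 10, - 5, - 4,2/3,5,7] 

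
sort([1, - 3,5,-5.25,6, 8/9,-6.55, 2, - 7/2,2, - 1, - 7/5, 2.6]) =[ - 6.55, - 5.25, - 7/2,-3, - 7/5, -1, 8/9, 1,2, 2,2.6,5 , 6 ]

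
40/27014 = 20/13507  =  0.00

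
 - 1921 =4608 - 6529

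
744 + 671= 1415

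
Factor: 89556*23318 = 2^3*3^1*17^1*89^1*131^1*439^1  =  2088266808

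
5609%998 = 619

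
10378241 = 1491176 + 8887065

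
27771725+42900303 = 70672028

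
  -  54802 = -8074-46728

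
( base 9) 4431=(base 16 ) CC4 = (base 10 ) 3268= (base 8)6304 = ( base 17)b54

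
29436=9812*3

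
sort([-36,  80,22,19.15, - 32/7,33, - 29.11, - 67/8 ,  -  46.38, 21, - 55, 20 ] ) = [  -  55,-46.38, - 36, - 29.11,  -  67/8,-32/7, 19.15, 20,21,  22, 33, 80]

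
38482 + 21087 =59569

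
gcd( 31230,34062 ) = 6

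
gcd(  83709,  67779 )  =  9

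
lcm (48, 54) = 432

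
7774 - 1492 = 6282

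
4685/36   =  4685/36 = 130.14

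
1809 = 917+892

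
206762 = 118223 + 88539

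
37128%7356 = 348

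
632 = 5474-4842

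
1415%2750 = 1415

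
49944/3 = 16648 = 16648.00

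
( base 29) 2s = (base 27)35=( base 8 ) 126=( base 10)86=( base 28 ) 32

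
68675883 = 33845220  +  34830663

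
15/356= 15/356=0.04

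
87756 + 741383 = 829139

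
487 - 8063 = - 7576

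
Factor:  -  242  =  -2^1*11^2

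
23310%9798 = 3714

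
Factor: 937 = 937^1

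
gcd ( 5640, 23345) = 5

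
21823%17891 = 3932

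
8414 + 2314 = 10728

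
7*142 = 994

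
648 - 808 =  - 160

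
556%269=18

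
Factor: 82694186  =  2^1 *37^1*1117489^1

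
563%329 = 234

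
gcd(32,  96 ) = 32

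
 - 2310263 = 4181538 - 6491801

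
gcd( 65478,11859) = 3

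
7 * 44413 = 310891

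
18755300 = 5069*3700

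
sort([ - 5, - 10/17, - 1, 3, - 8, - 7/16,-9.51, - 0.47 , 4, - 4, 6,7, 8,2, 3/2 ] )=[ - 9.51, - 8,-5, - 4, - 1, - 10/17,  -  0.47, -7/16,3/2, 2, 3  ,  4, 6,7, 8 ] 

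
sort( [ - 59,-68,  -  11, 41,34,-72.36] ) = [ - 72.36 ,-68, - 59,-11, 34 , 41]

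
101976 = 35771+66205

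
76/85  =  76/85 = 0.89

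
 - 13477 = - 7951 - 5526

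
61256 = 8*7657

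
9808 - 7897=1911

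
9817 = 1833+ 7984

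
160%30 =10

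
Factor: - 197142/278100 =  - 319/450 = - 2^( - 1 ) * 3^( - 2 )*5^ ( - 2) * 11^1*29^1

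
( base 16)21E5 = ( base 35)72w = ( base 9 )12811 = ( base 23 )g96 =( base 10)8677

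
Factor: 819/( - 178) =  - 2^(-1)*3^2*7^1*13^1 * 89^ (-1)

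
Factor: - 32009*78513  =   - 2513122617 = - 3^1  *  26171^1*32009^1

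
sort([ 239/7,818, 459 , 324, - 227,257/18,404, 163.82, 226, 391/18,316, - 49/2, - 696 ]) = [ - 696, - 227,-49/2,257/18,391/18,239/7,163.82,226,316 , 324,404,459, 818 ] 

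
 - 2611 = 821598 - 824209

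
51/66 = 17/22 = 0.77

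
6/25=6/25  =  0.24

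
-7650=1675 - 9325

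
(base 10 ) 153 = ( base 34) 4H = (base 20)7d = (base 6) 413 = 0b10011001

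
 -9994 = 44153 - 54147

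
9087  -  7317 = 1770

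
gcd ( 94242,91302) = 6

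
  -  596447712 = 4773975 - 601221687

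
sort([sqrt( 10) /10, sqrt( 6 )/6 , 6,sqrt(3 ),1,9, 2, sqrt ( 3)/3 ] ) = [ sqrt ( 10 ) /10, sqrt (6 )/6,  sqrt(3 ) /3,1, sqrt(3),2,6,9] 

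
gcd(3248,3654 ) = 406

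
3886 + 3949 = 7835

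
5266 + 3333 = 8599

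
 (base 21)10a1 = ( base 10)9472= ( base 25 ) f3m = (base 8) 22400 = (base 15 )2C17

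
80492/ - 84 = -20123/21= - 958.24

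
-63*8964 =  - 564732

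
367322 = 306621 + 60701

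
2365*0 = 0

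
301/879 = 301/879 = 0.34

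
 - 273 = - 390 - -117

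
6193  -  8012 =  - 1819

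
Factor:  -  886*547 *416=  - 201611072 = - 2^6 * 13^1*443^1*547^1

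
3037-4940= -1903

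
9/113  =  9/113 = 0.08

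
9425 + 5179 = 14604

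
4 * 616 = 2464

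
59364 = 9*6596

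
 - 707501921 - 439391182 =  - 1146893103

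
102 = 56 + 46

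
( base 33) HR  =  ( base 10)588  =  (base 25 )ND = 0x24C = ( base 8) 1114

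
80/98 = 40/49 = 0.82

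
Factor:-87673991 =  - 4943^1*17737^1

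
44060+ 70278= 114338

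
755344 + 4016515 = 4771859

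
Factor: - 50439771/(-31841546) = 2^(-1 ) * 3^2*11^( - 1)*89^1*62971^1*1447343^ ( - 1 )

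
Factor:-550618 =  - 2^1*275309^1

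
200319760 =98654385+101665375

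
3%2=1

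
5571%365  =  96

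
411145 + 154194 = 565339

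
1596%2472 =1596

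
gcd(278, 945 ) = 1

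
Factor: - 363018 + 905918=542900 = 2^2*5^2*61^1*89^1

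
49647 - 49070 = 577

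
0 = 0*549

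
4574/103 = 4574/103 = 44.41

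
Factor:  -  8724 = -2^2 * 3^1*727^1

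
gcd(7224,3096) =1032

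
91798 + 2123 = 93921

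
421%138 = 7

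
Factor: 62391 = 3^1*7^1*2971^1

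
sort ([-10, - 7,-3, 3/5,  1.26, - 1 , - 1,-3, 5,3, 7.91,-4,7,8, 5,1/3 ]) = [-10, - 7, - 4,-3 , - 3, - 1 , - 1,1/3,3/5,1.26, 3,5,5, 7,7.91,  8 ]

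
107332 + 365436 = 472768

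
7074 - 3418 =3656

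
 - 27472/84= - 328+20/21 = -327.05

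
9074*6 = 54444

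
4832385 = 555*8707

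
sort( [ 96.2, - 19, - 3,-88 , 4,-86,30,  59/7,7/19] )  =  [ - 88, - 86, - 19,-3,7/19,4, 59/7,  30, 96.2]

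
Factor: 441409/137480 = 899/280 =2^( - 3)*5^( - 1)*7^( - 1)*29^1 * 31^1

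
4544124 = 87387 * 52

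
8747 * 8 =69976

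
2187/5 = 437 + 2/5 = 437.40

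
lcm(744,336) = 10416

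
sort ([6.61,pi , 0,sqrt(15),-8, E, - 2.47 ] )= [ - 8, - 2.47,0,E, pi,sqrt(15), 6.61 ]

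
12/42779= 12/42779  =  0.00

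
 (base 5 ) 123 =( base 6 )102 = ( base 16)26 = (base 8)46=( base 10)38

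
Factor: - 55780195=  - 5^1*29^1*384691^1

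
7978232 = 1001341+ 6976891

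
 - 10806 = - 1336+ - 9470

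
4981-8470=-3489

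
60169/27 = 60169/27=2228.48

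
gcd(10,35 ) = 5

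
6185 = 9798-3613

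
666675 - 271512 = 395163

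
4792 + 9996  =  14788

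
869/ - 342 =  - 869/342 = -  2.54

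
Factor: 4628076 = 2^2*3^1* 227^1*1699^1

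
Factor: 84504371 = 7^2*1724579^1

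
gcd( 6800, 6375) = 425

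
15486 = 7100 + 8386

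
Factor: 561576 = 2^3*3^1*23399^1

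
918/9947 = 918/9947 = 0.09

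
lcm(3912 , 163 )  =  3912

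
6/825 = 2/275  =  0.01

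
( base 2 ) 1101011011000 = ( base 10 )6872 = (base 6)51452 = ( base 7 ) 26015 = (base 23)CMI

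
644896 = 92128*7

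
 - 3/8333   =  -1+ 8330/8333  =  - 0.00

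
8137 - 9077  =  - 940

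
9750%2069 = 1474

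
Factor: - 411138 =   -  2^1 *3^2*7^1*13^1*251^1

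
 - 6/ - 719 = 6/719 = 0.01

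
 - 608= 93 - 701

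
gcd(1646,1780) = 2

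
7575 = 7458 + 117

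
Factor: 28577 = 17^1*41^2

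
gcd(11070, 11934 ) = 54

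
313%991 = 313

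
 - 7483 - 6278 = -13761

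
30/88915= 6/17783 = 0.00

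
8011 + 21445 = 29456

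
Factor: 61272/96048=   2^( - 1)*29^(-1 )*37^1 = 37/58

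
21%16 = 5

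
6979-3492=3487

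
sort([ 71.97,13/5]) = [13/5, 71.97 ] 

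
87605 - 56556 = 31049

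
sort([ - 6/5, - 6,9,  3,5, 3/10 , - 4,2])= [-6,-4 , - 6/5,3/10,2, 3,5,9 ] 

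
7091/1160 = 6 + 131/1160= 6.11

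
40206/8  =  5025 + 3/4 = 5025.75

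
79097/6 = 13182+5/6 = 13182.83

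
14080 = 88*160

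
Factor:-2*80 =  - 160 = - 2^5*5^1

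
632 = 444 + 188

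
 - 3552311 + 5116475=1564164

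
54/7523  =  54/7523 = 0.01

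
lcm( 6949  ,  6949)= 6949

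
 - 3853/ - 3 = 1284+ 1/3  =  1284.33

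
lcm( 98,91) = 1274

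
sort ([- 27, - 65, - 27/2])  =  [ - 65, - 27, - 27/2]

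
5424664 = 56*96869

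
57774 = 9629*6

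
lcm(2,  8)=8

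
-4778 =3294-8072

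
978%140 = 138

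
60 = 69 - 9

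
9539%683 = 660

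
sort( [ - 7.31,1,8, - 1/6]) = [-7.31, - 1/6, 1, 8]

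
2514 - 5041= - 2527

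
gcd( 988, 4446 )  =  494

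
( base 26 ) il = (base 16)1E9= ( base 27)I3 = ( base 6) 2133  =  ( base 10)489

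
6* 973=5838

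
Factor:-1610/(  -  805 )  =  2 = 2^1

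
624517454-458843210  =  165674244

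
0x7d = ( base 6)325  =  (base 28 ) 4d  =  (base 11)104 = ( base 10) 125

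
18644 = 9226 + 9418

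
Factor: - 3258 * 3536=  -  11520288 = -2^5*3^2*13^1*17^1*181^1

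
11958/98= 5979/49 = 122.02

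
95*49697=4721215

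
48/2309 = 48/2309 = 0.02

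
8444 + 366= 8810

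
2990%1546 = 1444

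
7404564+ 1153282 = 8557846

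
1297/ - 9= - 145+ 8/9 = - 144.11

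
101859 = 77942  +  23917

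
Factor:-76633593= -3^1*19^1*191^1 * 7039^1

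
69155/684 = 101 + 71/684  =  101.10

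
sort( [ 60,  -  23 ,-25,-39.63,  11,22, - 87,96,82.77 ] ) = [ - 87, - 39.63, - 25, - 23, 11,22,  60,82.77,96 ] 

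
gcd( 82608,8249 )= 1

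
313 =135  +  178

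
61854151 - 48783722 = 13070429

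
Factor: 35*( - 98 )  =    -  2^1*5^1*7^3 = - 3430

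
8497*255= 2166735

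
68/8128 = 17/2032 = 0.01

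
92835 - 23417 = 69418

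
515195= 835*617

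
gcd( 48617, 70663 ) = 1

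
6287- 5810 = 477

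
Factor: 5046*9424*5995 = 285083256480 = 2^5*3^1 * 5^1*11^1*19^1*29^2  *  31^1 * 109^1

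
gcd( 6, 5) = 1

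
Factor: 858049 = 31^1*89^1*311^1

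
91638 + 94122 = 185760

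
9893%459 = 254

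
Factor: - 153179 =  - 13^1*11783^1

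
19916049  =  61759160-41843111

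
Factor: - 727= - 727^1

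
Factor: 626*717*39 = 2^1 * 3^2*13^1*239^1 *313^1= 17504838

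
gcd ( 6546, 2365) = 1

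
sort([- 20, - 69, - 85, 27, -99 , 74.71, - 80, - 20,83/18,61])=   [ -99,-85,-80,-69, - 20, - 20, 83/18, 27,61,74.71]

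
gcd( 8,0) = 8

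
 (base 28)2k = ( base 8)114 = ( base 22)3A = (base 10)76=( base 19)40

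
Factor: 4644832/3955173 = 2^5*3^(- 1)*19^ (-1)*37^1*3923^1*69389^(  -  1 )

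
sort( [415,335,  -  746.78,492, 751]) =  [ - 746.78,335,415, 492 , 751 ]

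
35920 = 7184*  5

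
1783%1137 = 646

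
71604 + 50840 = 122444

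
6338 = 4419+1919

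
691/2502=691/2502 = 0.28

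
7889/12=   7889/12 = 657.42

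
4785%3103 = 1682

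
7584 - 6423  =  1161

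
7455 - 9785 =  - 2330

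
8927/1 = 8927 = 8927.00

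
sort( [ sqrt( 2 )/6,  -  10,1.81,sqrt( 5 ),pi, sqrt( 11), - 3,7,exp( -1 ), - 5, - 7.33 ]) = [ - 10  ,  -  7.33,-5, - 3,sqrt( 2 )/6,exp( - 1),1.81,sqrt(5), pi, sqrt( 11 ), 7]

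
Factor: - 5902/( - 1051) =2^1*13^1*227^1*1051^(- 1 )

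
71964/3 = 23988 = 23988.00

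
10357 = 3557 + 6800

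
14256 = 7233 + 7023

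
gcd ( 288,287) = 1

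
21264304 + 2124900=23389204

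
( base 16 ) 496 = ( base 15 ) 534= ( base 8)2226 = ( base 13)6C4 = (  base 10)1174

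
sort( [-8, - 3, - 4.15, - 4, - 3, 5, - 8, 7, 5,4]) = [ -8, - 8 , - 4.15,-4, - 3 ,  -  3,  4,5,  5, 7 ] 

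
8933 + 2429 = 11362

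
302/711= 302/711= 0.42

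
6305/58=6305/58=108.71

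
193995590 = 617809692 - 423814102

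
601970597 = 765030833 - 163060236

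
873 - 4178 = -3305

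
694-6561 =-5867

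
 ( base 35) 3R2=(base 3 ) 20100012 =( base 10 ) 4622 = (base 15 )1582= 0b1001000001110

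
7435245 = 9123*815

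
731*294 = 214914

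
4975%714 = 691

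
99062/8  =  12382+ 3/4 = 12382.75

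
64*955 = 61120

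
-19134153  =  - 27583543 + 8449390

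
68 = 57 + 11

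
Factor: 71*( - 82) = -2^1*41^1*71^1 = - 5822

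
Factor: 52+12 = 64=2^6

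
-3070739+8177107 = 5106368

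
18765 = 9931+8834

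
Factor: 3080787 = 3^1 * 883^1*1163^1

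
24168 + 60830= 84998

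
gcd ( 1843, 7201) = 19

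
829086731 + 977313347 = 1806400078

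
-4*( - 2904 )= 11616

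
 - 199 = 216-415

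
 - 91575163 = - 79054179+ - 12520984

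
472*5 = 2360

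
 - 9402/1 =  - 9402 = - 9402.00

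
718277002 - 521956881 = 196320121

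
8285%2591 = 512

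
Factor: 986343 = 3^1 * 328781^1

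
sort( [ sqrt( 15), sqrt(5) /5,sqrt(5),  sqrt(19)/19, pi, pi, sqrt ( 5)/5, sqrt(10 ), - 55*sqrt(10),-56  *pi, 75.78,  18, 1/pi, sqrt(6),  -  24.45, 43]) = [ - 56*pi, - 55*sqrt(10 ), - 24.45,sqrt(19)/19, 1/pi,sqrt(5) /5, sqrt(5)/5, sqrt( 5 ) , sqrt(6) , pi, pi,sqrt(10), sqrt(15) , 18, 43, 75.78 ] 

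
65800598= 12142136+53658462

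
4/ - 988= - 1/247  =  - 0.00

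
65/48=65/48 =1.35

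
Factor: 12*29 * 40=2^5*3^1*5^1*29^1 = 13920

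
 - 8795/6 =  - 8795/6 = - 1465.83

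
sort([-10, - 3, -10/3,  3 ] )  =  [-10,-10/3, - 3,3]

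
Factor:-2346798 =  - 2^1*3^1*391133^1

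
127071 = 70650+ 56421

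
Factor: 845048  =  2^3* 73^1*1447^1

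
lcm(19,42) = 798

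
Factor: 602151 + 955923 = 2^1 *3^1 *7^1 * 37097^1=1558074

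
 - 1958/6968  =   - 1 + 2505/3484 = - 0.28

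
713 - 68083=  -  67370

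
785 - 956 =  - 171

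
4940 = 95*52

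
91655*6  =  549930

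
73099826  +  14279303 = 87379129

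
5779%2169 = 1441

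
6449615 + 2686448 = 9136063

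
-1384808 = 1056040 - 2440848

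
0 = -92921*0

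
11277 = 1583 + 9694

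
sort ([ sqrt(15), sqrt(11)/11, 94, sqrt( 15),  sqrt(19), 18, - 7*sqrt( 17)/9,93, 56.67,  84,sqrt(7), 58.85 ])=[ - 7*sqrt(17)/9, sqrt(11) /11, sqrt( 7),sqrt(15), sqrt ( 15 ),sqrt( 19),  18,56.67,58.85,84, 93,94]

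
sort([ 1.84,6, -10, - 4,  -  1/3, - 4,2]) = [ - 10, - 4, - 4, - 1/3, 1.84, 2, 6]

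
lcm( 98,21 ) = 294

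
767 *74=56758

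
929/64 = 14 + 33/64 = 14.52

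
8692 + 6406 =15098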